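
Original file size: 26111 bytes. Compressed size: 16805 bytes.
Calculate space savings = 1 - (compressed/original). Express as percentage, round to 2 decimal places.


ratio = compressed/original = 16805/26111 = 0.643598
savings = 1 - ratio = 1 - 0.643598 = 0.356402
as a percentage: 0.356402 * 100 = 35.64%

Space savings = 1 - 16805/26111 = 35.64%


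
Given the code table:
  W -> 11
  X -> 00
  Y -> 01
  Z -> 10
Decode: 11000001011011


Decoding:
11 -> W
00 -> X
00 -> X
01 -> Y
01 -> Y
10 -> Z
11 -> W


Result: WXXYYZW


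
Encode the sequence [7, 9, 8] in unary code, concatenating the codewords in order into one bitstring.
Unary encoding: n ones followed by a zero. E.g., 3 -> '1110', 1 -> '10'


Encode each number as n ones followed by a terminating 0:
  7 -> 11111110 (8 bits)
  9 -> 1111111110 (10 bits)
  8 -> 111111110 (9 bits)
Total length = 8 + 10 + 9 = 27 bits.

Unary([7, 9, 8]) = 111111101111111110111111110 (27 bits)


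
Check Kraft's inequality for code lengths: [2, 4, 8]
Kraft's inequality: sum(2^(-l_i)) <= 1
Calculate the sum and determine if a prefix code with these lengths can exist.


Sum = 2^(-2) + 2^(-4) + 2^(-8)
    = 0.25 + 0.0625 + 0.00390625
    = 81/256 = 0.31640625
Since 0.31640625 <= 1, Kraft's inequality IS satisfied.
A prefix code with these lengths CAN exist.

Kraft sum = 0.31640625. Satisfied.


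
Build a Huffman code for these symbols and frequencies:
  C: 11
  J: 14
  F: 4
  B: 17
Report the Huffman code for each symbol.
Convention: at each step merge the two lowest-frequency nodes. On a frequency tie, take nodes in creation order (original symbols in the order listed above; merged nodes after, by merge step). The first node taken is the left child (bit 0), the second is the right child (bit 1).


Huffman tree construction:
Step 1: Merge F(4) + C(11) = 15
Step 2: Merge J(14) + (F+C)(15) = 29
Step 3: Merge B(17) + (J+(F+C))(29) = 46
Read each symbol's code off the tree from the root (left child = 0, right child = 1).

Codes:
  C: 111 (length 3)
  J: 10 (length 2)
  F: 110 (length 3)
  B: 0 (length 1)
Average code length: 90/46 = 1.9565 bits/symbol


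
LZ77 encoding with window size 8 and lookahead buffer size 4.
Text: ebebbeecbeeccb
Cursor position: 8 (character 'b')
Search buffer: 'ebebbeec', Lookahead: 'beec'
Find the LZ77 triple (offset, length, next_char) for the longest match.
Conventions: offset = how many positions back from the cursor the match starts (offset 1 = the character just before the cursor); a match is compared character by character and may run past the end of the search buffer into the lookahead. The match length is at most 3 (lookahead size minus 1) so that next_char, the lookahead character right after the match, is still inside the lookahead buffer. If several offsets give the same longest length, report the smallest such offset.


Try each offset into the search buffer:
  offset=1 (pos 7, char 'c'): match length 0
  offset=2 (pos 6, char 'e'): match length 0
  offset=3 (pos 5, char 'e'): match length 0
  offset=4 (pos 4, char 'b'): match length 3
  offset=5 (pos 3, char 'b'): match length 1
  offset=6 (pos 2, char 'e'): match length 0
  offset=7 (pos 1, char 'b'): match length 2
  offset=8 (pos 0, char 'e'): match length 0
Longest match has length 3 at offset 4.
next_char = character at position 8 + 3 = 11 -> 'c'

Best match: offset=4, length=3 (matching 'bee' starting at position 4)
LZ77 triple: (4, 3, 'c')


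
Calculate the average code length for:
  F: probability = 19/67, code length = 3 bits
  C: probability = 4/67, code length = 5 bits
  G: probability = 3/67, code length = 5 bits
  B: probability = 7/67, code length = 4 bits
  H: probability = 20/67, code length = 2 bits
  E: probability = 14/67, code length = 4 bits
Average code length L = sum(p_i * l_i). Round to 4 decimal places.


Weighted contributions p_i * l_i:
  F: (19/67) * 3 = 57/67
  C: (4/67) * 5 = 20/67
  G: (3/67) * 5 = 15/67
  B: (7/67) * 4 = 28/67
  H: (20/67) * 2 = 40/67
  E: (14/67) * 4 = 56/67
Sum = (57 + 20 + 15 + 28 + 40 + 56)/67 = 216/67

L = 216/67 = 3.2239 bits/symbol


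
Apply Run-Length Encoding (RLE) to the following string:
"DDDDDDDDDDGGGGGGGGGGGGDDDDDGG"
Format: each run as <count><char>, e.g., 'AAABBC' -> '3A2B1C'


Scanning runs left to right:
  i=0: run of 'D' x 10 -> '10D'
  i=10: run of 'G' x 12 -> '12G'
  i=22: run of 'D' x 5 -> '5D'
  i=27: run of 'G' x 2 -> '2G'

RLE = 10D12G5D2G


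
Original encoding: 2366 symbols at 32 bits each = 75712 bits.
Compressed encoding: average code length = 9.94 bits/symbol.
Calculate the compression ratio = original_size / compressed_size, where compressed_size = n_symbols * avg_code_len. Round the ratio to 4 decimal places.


original_size = n_symbols * orig_bits = 2366 * 32 = 75712 bits
compressed_size = n_symbols * avg_code_len = 2366 * 9.94 = 23518.04 bits
ratio = original_size / compressed_size = 75712 / 23518.04 = 3.2193

Compression ratio = 3.2193


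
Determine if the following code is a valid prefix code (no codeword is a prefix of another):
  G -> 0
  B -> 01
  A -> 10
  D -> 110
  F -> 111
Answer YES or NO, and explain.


Checking each pair (does one codeword prefix another?):
  G='0' vs B='01': prefix -- VIOLATION

NO -- this is NOT a valid prefix code. G (0) is a prefix of B (01).


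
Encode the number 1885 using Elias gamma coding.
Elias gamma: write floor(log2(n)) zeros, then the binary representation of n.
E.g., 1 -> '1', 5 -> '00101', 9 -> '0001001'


num_bits = floor(log2(1885)) + 1 = 11
leading_zeros = num_bits - 1 = 10
binary(1885) = 11101011101

Elias gamma(1885) = '0000000000' + '11101011101' = 000000000011101011101 (21 bits)


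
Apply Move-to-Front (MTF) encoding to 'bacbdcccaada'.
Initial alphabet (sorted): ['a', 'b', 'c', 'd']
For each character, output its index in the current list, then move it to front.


MTF encoding:
'b': index 1 in ['a', 'b', 'c', 'd'] -> ['b', 'a', 'c', 'd']
'a': index 1 in ['b', 'a', 'c', 'd'] -> ['a', 'b', 'c', 'd']
'c': index 2 in ['a', 'b', 'c', 'd'] -> ['c', 'a', 'b', 'd']
'b': index 2 in ['c', 'a', 'b', 'd'] -> ['b', 'c', 'a', 'd']
'd': index 3 in ['b', 'c', 'a', 'd'] -> ['d', 'b', 'c', 'a']
'c': index 2 in ['d', 'b', 'c', 'a'] -> ['c', 'd', 'b', 'a']
'c': index 0 in ['c', 'd', 'b', 'a'] -> ['c', 'd', 'b', 'a']
'c': index 0 in ['c', 'd', 'b', 'a'] -> ['c', 'd', 'b', 'a']
'a': index 3 in ['c', 'd', 'b', 'a'] -> ['a', 'c', 'd', 'b']
'a': index 0 in ['a', 'c', 'd', 'b'] -> ['a', 'c', 'd', 'b']
'd': index 2 in ['a', 'c', 'd', 'b'] -> ['d', 'a', 'c', 'b']
'a': index 1 in ['d', 'a', 'c', 'b'] -> ['a', 'd', 'c', 'b']


Output: [1, 1, 2, 2, 3, 2, 0, 0, 3, 0, 2, 1]


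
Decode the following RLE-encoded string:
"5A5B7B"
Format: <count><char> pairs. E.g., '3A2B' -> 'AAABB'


Expanding each <count><char> pair:
  5A -> 'AAAAA'
  5B -> 'BBBBB'
  7B -> 'BBBBBBB'

Decoded = AAAAABBBBBBBBBBBB


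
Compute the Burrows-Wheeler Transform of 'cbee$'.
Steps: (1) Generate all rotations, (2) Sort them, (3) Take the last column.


Rotations (sorted):
  0: $cbee -> last char: e
  1: bee$c -> last char: c
  2: cbee$ -> last char: $
  3: e$cbe -> last char: e
  4: ee$cb -> last char: b


BWT = ec$eb


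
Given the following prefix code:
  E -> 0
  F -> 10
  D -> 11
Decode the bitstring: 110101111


Decoding step by step:
Bits 11 -> D
Bits 0 -> E
Bits 10 -> F
Bits 11 -> D
Bits 11 -> D


Decoded message: DEFDD


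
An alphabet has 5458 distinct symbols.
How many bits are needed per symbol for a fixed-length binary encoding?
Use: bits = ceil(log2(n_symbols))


log2(5458) = 12.4142
Bracket: 2^12 = 4096 < 5458 <= 2^13 = 8192
So ceil(log2(5458)) = 13

bits = ceil(log2(5458)) = ceil(12.4142) = 13 bits


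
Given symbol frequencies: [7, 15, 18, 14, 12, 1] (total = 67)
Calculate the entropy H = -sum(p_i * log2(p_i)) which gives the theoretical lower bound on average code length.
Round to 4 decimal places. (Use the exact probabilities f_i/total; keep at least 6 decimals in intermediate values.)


Per-symbol terms -p_i * log2(p_i) with p_i = f_i/67:
  p = 7/67 = 0.104478: log2(p) = -3.258734, -p*log2(p) = 0.340465
  p = 15/67 = 0.223881: log2(p) = -2.159199, -p*log2(p) = 0.483403
  p = 18/67 = 0.268657: log2(p) = -1.896164, -p*log2(p) = 0.509417
  p = 14/67 = 0.208955: log2(p) = -2.258734, -p*log2(p) = 0.471974
  p = 12/67 = 0.179104: log2(p) = -2.481127, -p*log2(p) = 0.444381
  p = 1/67 = 0.014925: log2(p) = -6.066089, -p*log2(p) = 0.090539
H = 0.340465 + 0.483403 + 0.509417 + 0.471974 + 0.444381 + 0.090539 = 2.340179

H = 2.3402 bits/symbol


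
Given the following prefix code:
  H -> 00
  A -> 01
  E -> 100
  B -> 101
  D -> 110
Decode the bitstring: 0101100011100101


Decoding step by step:
Bits 01 -> A
Bits 01 -> A
Bits 100 -> E
Bits 01 -> A
Bits 110 -> D
Bits 01 -> A
Bits 01 -> A


Decoded message: AAEADAA


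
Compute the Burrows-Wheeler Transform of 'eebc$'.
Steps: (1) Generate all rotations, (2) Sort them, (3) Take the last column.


Rotations (sorted):
  0: $eebc -> last char: c
  1: bc$ee -> last char: e
  2: c$eeb -> last char: b
  3: ebc$e -> last char: e
  4: eebc$ -> last char: $


BWT = cebe$


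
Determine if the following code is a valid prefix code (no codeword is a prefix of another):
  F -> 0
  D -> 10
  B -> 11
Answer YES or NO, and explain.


Checking each pair (does one codeword prefix another?):
  F='0' vs D='10': no prefix
  F='0' vs B='11': no prefix
  D='10' vs F='0': no prefix
  D='10' vs B='11': no prefix
  B='11' vs F='0': no prefix
  B='11' vs D='10': no prefix
No violation found over all pairs.

YES -- this is a valid prefix code. No codeword is a prefix of any other codeword.


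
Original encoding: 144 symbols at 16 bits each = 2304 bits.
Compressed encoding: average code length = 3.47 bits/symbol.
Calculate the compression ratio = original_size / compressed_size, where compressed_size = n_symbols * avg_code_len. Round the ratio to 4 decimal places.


original_size = n_symbols * orig_bits = 144 * 16 = 2304 bits
compressed_size = n_symbols * avg_code_len = 144 * 3.47 = 499.68 bits
ratio = original_size / compressed_size = 2304 / 499.68 = 4.611

Compression ratio = 4.611


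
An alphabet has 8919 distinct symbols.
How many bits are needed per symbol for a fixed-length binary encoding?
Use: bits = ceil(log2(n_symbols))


log2(8919) = 13.1227
Bracket: 2^13 = 8192 < 8919 <= 2^14 = 16384
So ceil(log2(8919)) = 14

bits = ceil(log2(8919)) = ceil(13.1227) = 14 bits


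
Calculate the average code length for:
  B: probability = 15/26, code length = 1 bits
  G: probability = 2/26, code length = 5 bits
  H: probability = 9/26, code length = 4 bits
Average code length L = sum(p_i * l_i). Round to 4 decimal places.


Weighted contributions p_i * l_i:
  B: (15/26) * 1 = 15/26
  G: (2/26) * 5 = 10/26
  H: (9/26) * 4 = 36/26
Sum = (15 + 10 + 36)/26 = 61/26

L = 61/26 = 2.3462 bits/symbol


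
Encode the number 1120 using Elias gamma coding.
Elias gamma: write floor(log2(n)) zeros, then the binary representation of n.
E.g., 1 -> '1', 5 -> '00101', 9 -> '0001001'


num_bits = floor(log2(1120)) + 1 = 11
leading_zeros = num_bits - 1 = 10
binary(1120) = 10001100000

Elias gamma(1120) = '0000000000' + '10001100000' = 000000000010001100000 (21 bits)


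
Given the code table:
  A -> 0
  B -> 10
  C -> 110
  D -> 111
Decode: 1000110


Decoding:
10 -> B
0 -> A
0 -> A
110 -> C


Result: BAAC


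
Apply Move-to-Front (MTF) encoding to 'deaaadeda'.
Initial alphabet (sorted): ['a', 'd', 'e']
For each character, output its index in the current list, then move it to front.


MTF encoding:
'd': index 1 in ['a', 'd', 'e'] -> ['d', 'a', 'e']
'e': index 2 in ['d', 'a', 'e'] -> ['e', 'd', 'a']
'a': index 2 in ['e', 'd', 'a'] -> ['a', 'e', 'd']
'a': index 0 in ['a', 'e', 'd'] -> ['a', 'e', 'd']
'a': index 0 in ['a', 'e', 'd'] -> ['a', 'e', 'd']
'd': index 2 in ['a', 'e', 'd'] -> ['d', 'a', 'e']
'e': index 2 in ['d', 'a', 'e'] -> ['e', 'd', 'a']
'd': index 1 in ['e', 'd', 'a'] -> ['d', 'e', 'a']
'a': index 2 in ['d', 'e', 'a'] -> ['a', 'd', 'e']


Output: [1, 2, 2, 0, 0, 2, 2, 1, 2]


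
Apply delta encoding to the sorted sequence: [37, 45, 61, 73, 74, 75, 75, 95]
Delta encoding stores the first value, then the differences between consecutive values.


First value: 37
Deltas:
  45 - 37 = 8
  61 - 45 = 16
  73 - 61 = 12
  74 - 73 = 1
  75 - 74 = 1
  75 - 75 = 0
  95 - 75 = 20


Delta encoded: [37, 8, 16, 12, 1, 1, 0, 20]


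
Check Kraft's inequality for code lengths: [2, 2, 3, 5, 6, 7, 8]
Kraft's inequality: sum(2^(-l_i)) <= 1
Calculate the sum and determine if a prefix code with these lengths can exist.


Sum = 2^(-2) + 2^(-2) + 2^(-3) + 2^(-5) + 2^(-6) + 2^(-7) + 2^(-8)
    = 0.25 + 0.25 + 0.125 + 0.03125 + 0.015625 + 0.0078125 + 0.00390625
    = 175/256 = 0.68359375
Since 0.68359375 <= 1, Kraft's inequality IS satisfied.
A prefix code with these lengths CAN exist.

Kraft sum = 0.68359375. Satisfied.


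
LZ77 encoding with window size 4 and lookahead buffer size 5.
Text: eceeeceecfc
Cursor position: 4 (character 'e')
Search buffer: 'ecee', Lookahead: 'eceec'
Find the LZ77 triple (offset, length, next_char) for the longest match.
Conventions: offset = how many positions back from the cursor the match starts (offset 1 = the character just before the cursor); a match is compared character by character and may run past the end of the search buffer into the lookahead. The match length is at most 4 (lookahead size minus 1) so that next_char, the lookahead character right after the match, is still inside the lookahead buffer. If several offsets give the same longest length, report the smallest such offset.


Try each offset into the search buffer:
  offset=1 (pos 3, char 'e'): match length 1
  offset=2 (pos 2, char 'e'): match length 1
  offset=3 (pos 1, char 'c'): match length 0
  offset=4 (pos 0, char 'e'): match length 4
Longest match has length 4 at offset 4.
next_char = character at position 4 + 4 = 8 -> 'c'

Best match: offset=4, length=4 (matching 'ecee' starting at position 0)
LZ77 triple: (4, 4, 'c')


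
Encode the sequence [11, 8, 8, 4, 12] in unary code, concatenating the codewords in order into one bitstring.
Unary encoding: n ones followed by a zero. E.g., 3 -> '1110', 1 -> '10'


Encode each number as n ones followed by a terminating 0:
  11 -> 111111111110 (12 bits)
  8 -> 111111110 (9 bits)
  8 -> 111111110 (9 bits)
  4 -> 11110 (5 bits)
  12 -> 1111111111110 (13 bits)
Total length = 12 + 9 + 9 + 5 + 13 = 48 bits.

Unary([11, 8, 8, 4, 12]) = 111111111110111111110111111110111101111111111110 (48 bits)


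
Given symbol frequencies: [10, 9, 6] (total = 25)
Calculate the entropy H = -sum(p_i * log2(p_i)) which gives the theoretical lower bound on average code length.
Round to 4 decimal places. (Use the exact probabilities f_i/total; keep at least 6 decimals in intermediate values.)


Per-symbol terms -p_i * log2(p_i) with p_i = f_i/25:
  p = 10/25 = 0.400000: log2(p) = -1.321928, -p*log2(p) = 0.528771
  p = 9/25 = 0.360000: log2(p) = -1.473931, -p*log2(p) = 0.530615
  p = 6/25 = 0.240000: log2(p) = -2.058894, -p*log2(p) = 0.494134
H = 0.528771 + 0.530615 + 0.494134 = 1.553520

H = 1.5535 bits/symbol


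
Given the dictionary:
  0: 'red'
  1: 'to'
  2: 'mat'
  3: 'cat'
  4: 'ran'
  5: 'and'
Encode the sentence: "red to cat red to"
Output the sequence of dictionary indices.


Look up each word in the dictionary:
  'red' -> 0
  'to' -> 1
  'cat' -> 3
  'red' -> 0
  'to' -> 1

Encoded: [0, 1, 3, 0, 1]


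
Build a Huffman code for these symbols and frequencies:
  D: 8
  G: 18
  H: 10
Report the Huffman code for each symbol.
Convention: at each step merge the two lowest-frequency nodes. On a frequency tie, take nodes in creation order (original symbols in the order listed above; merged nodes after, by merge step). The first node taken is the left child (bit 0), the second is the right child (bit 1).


Huffman tree construction:
Step 1: Merge D(8) + H(10) = 18
Step 2: Merge G(18) + (D+H)(18) = 36
Read each symbol's code off the tree from the root (left child = 0, right child = 1).

Codes:
  D: 10 (length 2)
  G: 0 (length 1)
  H: 11 (length 2)
Average code length: 54/36 = 1.5000 bits/symbol


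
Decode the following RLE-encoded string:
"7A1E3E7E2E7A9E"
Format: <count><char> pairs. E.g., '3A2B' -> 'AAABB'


Expanding each <count><char> pair:
  7A -> 'AAAAAAA'
  1E -> 'E'
  3E -> 'EEE'
  7E -> 'EEEEEEE'
  2E -> 'EE'
  7A -> 'AAAAAAA'
  9E -> 'EEEEEEEEE'

Decoded = AAAAAAAEEEEEEEEEEEEEAAAAAAAEEEEEEEEE


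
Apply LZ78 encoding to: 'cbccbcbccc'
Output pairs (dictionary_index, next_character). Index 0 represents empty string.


LZ78 encoding steps:
Dictionary: {0: ''}
Step 1: w='' (idx 0), next='c' -> output (0, 'c'), add 'c' as idx 1
Step 2: w='' (idx 0), next='b' -> output (0, 'b'), add 'b' as idx 2
Step 3: w='c' (idx 1), next='c' -> output (1, 'c'), add 'cc' as idx 3
Step 4: w='b' (idx 2), next='c' -> output (2, 'c'), add 'bc' as idx 4
Step 5: w='bc' (idx 4), next='c' -> output (4, 'c'), add 'bcc' as idx 5
Step 6: w='c' (idx 1), end of input -> output (1, '')


Encoded: [(0, 'c'), (0, 'b'), (1, 'c'), (2, 'c'), (4, 'c'), (1, '')]


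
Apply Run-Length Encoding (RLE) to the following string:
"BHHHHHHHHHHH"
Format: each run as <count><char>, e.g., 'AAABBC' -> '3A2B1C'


Scanning runs left to right:
  i=0: run of 'B' x 1 -> '1B'
  i=1: run of 'H' x 11 -> '11H'

RLE = 1B11H


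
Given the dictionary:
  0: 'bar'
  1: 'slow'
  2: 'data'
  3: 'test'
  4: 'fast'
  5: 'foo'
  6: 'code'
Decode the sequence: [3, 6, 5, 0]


Look up each index in the dictionary:
  3 -> 'test'
  6 -> 'code'
  5 -> 'foo'
  0 -> 'bar'

Decoded: "test code foo bar"


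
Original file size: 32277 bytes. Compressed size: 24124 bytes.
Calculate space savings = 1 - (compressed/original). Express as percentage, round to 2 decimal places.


ratio = compressed/original = 24124/32277 = 0.747405
savings = 1 - ratio = 1 - 0.747405 = 0.252595
as a percentage: 0.252595 * 100 = 25.26%

Space savings = 1 - 24124/32277 = 25.26%


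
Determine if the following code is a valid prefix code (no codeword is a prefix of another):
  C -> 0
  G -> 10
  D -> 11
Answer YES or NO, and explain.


Checking each pair (does one codeword prefix another?):
  C='0' vs G='10': no prefix
  C='0' vs D='11': no prefix
  G='10' vs C='0': no prefix
  G='10' vs D='11': no prefix
  D='11' vs C='0': no prefix
  D='11' vs G='10': no prefix
No violation found over all pairs.

YES -- this is a valid prefix code. No codeword is a prefix of any other codeword.


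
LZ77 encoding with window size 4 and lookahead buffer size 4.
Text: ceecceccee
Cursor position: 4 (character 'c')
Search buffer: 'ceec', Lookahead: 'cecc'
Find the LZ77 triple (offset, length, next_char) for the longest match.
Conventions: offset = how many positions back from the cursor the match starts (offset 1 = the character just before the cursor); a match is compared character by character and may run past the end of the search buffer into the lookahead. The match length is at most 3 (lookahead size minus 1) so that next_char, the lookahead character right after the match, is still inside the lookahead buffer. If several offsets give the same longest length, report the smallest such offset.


Try each offset into the search buffer:
  offset=1 (pos 3, char 'c'): match length 1
  offset=2 (pos 2, char 'e'): match length 0
  offset=3 (pos 1, char 'e'): match length 0
  offset=4 (pos 0, char 'c'): match length 2
Longest match has length 2 at offset 4.
next_char = character at position 4 + 2 = 6 -> 'c'

Best match: offset=4, length=2 (matching 'ce' starting at position 0)
LZ77 triple: (4, 2, 'c')


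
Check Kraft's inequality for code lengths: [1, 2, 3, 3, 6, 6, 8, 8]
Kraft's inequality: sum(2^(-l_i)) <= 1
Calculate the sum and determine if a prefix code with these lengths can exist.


Sum = 2^(-1) + 2^(-2) + 2^(-3) + 2^(-3) + 2^(-6) + 2^(-6) + 2^(-8) + 2^(-8)
    = 0.5 + 0.25 + 0.125 + 0.125 + 0.015625 + 0.015625 + 0.00390625 + 0.00390625
    = 266/256 = 1.0390625
Since 1.0390625 > 1, Kraft's inequality is NOT satisfied.
A prefix code with these lengths CANNOT exist.

Kraft sum = 1.0390625. Not satisfied.


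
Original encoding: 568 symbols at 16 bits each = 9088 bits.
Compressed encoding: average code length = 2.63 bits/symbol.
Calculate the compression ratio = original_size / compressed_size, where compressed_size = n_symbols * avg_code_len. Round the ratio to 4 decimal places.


original_size = n_symbols * orig_bits = 568 * 16 = 9088 bits
compressed_size = n_symbols * avg_code_len = 568 * 2.63 = 1493.84 bits
ratio = original_size / compressed_size = 9088 / 1493.84 = 6.0837

Compression ratio = 6.0837


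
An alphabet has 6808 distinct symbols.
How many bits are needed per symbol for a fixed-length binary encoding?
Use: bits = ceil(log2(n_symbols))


log2(6808) = 12.733
Bracket: 2^12 = 4096 < 6808 <= 2^13 = 8192
So ceil(log2(6808)) = 13

bits = ceil(log2(6808)) = ceil(12.733) = 13 bits


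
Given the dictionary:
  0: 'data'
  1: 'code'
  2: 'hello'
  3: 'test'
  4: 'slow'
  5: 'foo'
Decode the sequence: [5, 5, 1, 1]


Look up each index in the dictionary:
  5 -> 'foo'
  5 -> 'foo'
  1 -> 'code'
  1 -> 'code'

Decoded: "foo foo code code"


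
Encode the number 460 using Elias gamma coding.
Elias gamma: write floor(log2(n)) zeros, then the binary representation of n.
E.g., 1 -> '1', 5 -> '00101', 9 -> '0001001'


num_bits = floor(log2(460)) + 1 = 9
leading_zeros = num_bits - 1 = 8
binary(460) = 111001100

Elias gamma(460) = '00000000' + '111001100' = 00000000111001100 (17 bits)


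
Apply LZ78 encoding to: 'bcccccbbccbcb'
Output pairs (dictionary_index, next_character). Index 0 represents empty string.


LZ78 encoding steps:
Dictionary: {0: ''}
Step 1: w='' (idx 0), next='b' -> output (0, 'b'), add 'b' as idx 1
Step 2: w='' (idx 0), next='c' -> output (0, 'c'), add 'c' as idx 2
Step 3: w='c' (idx 2), next='c' -> output (2, 'c'), add 'cc' as idx 3
Step 4: w='cc' (idx 3), next='b' -> output (3, 'b'), add 'ccb' as idx 4
Step 5: w='b' (idx 1), next='c' -> output (1, 'c'), add 'bc' as idx 5
Step 6: w='c' (idx 2), next='b' -> output (2, 'b'), add 'cb' as idx 6
Step 7: w='cb' (idx 6), end of input -> output (6, '')


Encoded: [(0, 'b'), (0, 'c'), (2, 'c'), (3, 'b'), (1, 'c'), (2, 'b'), (6, '')]


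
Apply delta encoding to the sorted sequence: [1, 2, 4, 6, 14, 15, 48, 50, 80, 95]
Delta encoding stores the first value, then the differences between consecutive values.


First value: 1
Deltas:
  2 - 1 = 1
  4 - 2 = 2
  6 - 4 = 2
  14 - 6 = 8
  15 - 14 = 1
  48 - 15 = 33
  50 - 48 = 2
  80 - 50 = 30
  95 - 80 = 15


Delta encoded: [1, 1, 2, 2, 8, 1, 33, 2, 30, 15]


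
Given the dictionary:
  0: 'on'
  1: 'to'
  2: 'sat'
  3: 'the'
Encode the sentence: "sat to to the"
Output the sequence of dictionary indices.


Look up each word in the dictionary:
  'sat' -> 2
  'to' -> 1
  'to' -> 1
  'the' -> 3

Encoded: [2, 1, 1, 3]


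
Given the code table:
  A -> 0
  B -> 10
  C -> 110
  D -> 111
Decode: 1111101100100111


Decoding:
111 -> D
110 -> C
110 -> C
0 -> A
10 -> B
0 -> A
111 -> D


Result: DCCABAD


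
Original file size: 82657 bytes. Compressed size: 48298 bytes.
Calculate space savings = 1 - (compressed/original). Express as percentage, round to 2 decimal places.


ratio = compressed/original = 48298/82657 = 0.584318
savings = 1 - ratio = 1 - 0.584318 = 0.415682
as a percentage: 0.415682 * 100 = 41.57%

Space savings = 1 - 48298/82657 = 41.57%


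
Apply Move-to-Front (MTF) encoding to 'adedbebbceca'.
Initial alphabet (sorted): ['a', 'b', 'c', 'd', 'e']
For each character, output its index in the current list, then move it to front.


MTF encoding:
'a': index 0 in ['a', 'b', 'c', 'd', 'e'] -> ['a', 'b', 'c', 'd', 'e']
'd': index 3 in ['a', 'b', 'c', 'd', 'e'] -> ['d', 'a', 'b', 'c', 'e']
'e': index 4 in ['d', 'a', 'b', 'c', 'e'] -> ['e', 'd', 'a', 'b', 'c']
'd': index 1 in ['e', 'd', 'a', 'b', 'c'] -> ['d', 'e', 'a', 'b', 'c']
'b': index 3 in ['d', 'e', 'a', 'b', 'c'] -> ['b', 'd', 'e', 'a', 'c']
'e': index 2 in ['b', 'd', 'e', 'a', 'c'] -> ['e', 'b', 'd', 'a', 'c']
'b': index 1 in ['e', 'b', 'd', 'a', 'c'] -> ['b', 'e', 'd', 'a', 'c']
'b': index 0 in ['b', 'e', 'd', 'a', 'c'] -> ['b', 'e', 'd', 'a', 'c']
'c': index 4 in ['b', 'e', 'd', 'a', 'c'] -> ['c', 'b', 'e', 'd', 'a']
'e': index 2 in ['c', 'b', 'e', 'd', 'a'] -> ['e', 'c', 'b', 'd', 'a']
'c': index 1 in ['e', 'c', 'b', 'd', 'a'] -> ['c', 'e', 'b', 'd', 'a']
'a': index 4 in ['c', 'e', 'b', 'd', 'a'] -> ['a', 'c', 'e', 'b', 'd']


Output: [0, 3, 4, 1, 3, 2, 1, 0, 4, 2, 1, 4]


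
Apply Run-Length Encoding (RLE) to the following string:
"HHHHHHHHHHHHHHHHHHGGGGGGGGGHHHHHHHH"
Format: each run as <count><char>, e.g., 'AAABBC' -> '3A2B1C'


Scanning runs left to right:
  i=0: run of 'H' x 18 -> '18H'
  i=18: run of 'G' x 9 -> '9G'
  i=27: run of 'H' x 8 -> '8H'

RLE = 18H9G8H


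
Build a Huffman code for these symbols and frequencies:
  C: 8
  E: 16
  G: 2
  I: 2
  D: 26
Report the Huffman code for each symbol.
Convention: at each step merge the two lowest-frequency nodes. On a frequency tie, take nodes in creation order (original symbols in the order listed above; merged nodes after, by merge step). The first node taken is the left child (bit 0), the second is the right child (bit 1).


Huffman tree construction:
Step 1: Merge G(2) + I(2) = 4
Step 2: Merge (G+I)(4) + C(8) = 12
Step 3: Merge ((G+I)+C)(12) + E(16) = 28
Step 4: Merge D(26) + (((G+I)+C)+E)(28) = 54
Read each symbol's code off the tree from the root (left child = 0, right child = 1).

Codes:
  C: 101 (length 3)
  E: 11 (length 2)
  G: 1000 (length 4)
  I: 1001 (length 4)
  D: 0 (length 1)
Average code length: 98/54 = 1.8148 bits/symbol


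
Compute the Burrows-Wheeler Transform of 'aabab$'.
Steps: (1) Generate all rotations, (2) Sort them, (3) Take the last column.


Rotations (sorted):
  0: $aabab -> last char: b
  1: aabab$ -> last char: $
  2: ab$aab -> last char: b
  3: abab$a -> last char: a
  4: b$aaba -> last char: a
  5: bab$aa -> last char: a


BWT = b$baaa


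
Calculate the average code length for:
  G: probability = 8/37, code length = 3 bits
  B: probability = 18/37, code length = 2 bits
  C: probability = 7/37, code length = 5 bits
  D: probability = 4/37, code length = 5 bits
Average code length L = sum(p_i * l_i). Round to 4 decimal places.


Weighted contributions p_i * l_i:
  G: (8/37) * 3 = 24/37
  B: (18/37) * 2 = 36/37
  C: (7/37) * 5 = 35/37
  D: (4/37) * 5 = 20/37
Sum = (24 + 36 + 35 + 20)/37 = 115/37

L = 115/37 = 3.1081 bits/symbol


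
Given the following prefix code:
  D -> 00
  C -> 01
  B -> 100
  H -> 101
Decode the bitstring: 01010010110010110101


Decoding step by step:
Bits 01 -> C
Bits 01 -> C
Bits 00 -> D
Bits 101 -> H
Bits 100 -> B
Bits 101 -> H
Bits 101 -> H
Bits 01 -> C


Decoded message: CCDHBHHC


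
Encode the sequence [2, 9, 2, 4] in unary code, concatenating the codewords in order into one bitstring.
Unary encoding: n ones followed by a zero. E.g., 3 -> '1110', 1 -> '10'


Encode each number as n ones followed by a terminating 0:
  2 -> 110 (3 bits)
  9 -> 1111111110 (10 bits)
  2 -> 110 (3 bits)
  4 -> 11110 (5 bits)
Total length = 3 + 10 + 3 + 5 = 21 bits.

Unary([2, 9, 2, 4]) = 110111111111011011110 (21 bits)


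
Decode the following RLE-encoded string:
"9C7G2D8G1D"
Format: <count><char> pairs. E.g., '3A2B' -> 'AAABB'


Expanding each <count><char> pair:
  9C -> 'CCCCCCCCC'
  7G -> 'GGGGGGG'
  2D -> 'DD'
  8G -> 'GGGGGGGG'
  1D -> 'D'

Decoded = CCCCCCCCCGGGGGGGDDGGGGGGGGD


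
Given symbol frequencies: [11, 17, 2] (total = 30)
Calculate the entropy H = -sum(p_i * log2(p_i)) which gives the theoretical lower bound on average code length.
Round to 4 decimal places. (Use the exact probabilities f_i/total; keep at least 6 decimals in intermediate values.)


Per-symbol terms -p_i * log2(p_i) with p_i = f_i/30:
  p = 11/30 = 0.366667: log2(p) = -1.447459, -p*log2(p) = 0.530735
  p = 17/30 = 0.566667: log2(p) = -0.819428, -p*log2(p) = 0.464342
  p = 2/30 = 0.066667: log2(p) = -3.906891, -p*log2(p) = 0.260459
H = 0.530735 + 0.464342 + 0.260459 = 1.255536

H = 1.2555 bits/symbol


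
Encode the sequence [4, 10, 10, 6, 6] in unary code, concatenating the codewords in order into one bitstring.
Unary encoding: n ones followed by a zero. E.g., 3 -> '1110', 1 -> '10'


Encode each number as n ones followed by a terminating 0:
  4 -> 11110 (5 bits)
  10 -> 11111111110 (11 bits)
  10 -> 11111111110 (11 bits)
  6 -> 1111110 (7 bits)
  6 -> 1111110 (7 bits)
Total length = 5 + 11 + 11 + 7 + 7 = 41 bits.

Unary([4, 10, 10, 6, 6]) = 11110111111111101111111111011111101111110 (41 bits)


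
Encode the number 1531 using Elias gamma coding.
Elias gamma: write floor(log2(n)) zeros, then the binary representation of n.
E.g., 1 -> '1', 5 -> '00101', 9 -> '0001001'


num_bits = floor(log2(1531)) + 1 = 11
leading_zeros = num_bits - 1 = 10
binary(1531) = 10111111011

Elias gamma(1531) = '0000000000' + '10111111011' = 000000000010111111011 (21 bits)


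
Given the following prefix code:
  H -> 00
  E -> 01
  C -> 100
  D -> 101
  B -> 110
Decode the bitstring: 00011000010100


Decoding step by step:
Bits 00 -> H
Bits 01 -> E
Bits 100 -> C
Bits 00 -> H
Bits 101 -> D
Bits 00 -> H


Decoded message: HECHDH


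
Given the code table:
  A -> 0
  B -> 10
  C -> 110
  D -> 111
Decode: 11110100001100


Decoding:
111 -> D
10 -> B
10 -> B
0 -> A
0 -> A
0 -> A
110 -> C
0 -> A


Result: DBBAAACA


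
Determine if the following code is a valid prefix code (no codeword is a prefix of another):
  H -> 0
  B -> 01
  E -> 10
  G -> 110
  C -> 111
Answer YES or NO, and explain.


Checking each pair (does one codeword prefix another?):
  H='0' vs B='01': prefix -- VIOLATION

NO -- this is NOT a valid prefix code. H (0) is a prefix of B (01).


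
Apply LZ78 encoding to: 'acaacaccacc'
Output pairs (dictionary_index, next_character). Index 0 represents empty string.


LZ78 encoding steps:
Dictionary: {0: ''}
Step 1: w='' (idx 0), next='a' -> output (0, 'a'), add 'a' as idx 1
Step 2: w='' (idx 0), next='c' -> output (0, 'c'), add 'c' as idx 2
Step 3: w='a' (idx 1), next='a' -> output (1, 'a'), add 'aa' as idx 3
Step 4: w='c' (idx 2), next='a' -> output (2, 'a'), add 'ca' as idx 4
Step 5: w='c' (idx 2), next='c' -> output (2, 'c'), add 'cc' as idx 5
Step 6: w='a' (idx 1), next='c' -> output (1, 'c'), add 'ac' as idx 6
Step 7: w='c' (idx 2), end of input -> output (2, '')


Encoded: [(0, 'a'), (0, 'c'), (1, 'a'), (2, 'a'), (2, 'c'), (1, 'c'), (2, '')]


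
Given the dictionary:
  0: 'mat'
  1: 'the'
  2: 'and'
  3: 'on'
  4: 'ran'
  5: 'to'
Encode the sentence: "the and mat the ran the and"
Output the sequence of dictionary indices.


Look up each word in the dictionary:
  'the' -> 1
  'and' -> 2
  'mat' -> 0
  'the' -> 1
  'ran' -> 4
  'the' -> 1
  'and' -> 2

Encoded: [1, 2, 0, 1, 4, 1, 2]


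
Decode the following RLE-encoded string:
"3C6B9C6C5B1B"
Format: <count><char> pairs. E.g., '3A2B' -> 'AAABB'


Expanding each <count><char> pair:
  3C -> 'CCC'
  6B -> 'BBBBBB'
  9C -> 'CCCCCCCCC'
  6C -> 'CCCCCC'
  5B -> 'BBBBB'
  1B -> 'B'

Decoded = CCCBBBBBBCCCCCCCCCCCCCCCBBBBBB


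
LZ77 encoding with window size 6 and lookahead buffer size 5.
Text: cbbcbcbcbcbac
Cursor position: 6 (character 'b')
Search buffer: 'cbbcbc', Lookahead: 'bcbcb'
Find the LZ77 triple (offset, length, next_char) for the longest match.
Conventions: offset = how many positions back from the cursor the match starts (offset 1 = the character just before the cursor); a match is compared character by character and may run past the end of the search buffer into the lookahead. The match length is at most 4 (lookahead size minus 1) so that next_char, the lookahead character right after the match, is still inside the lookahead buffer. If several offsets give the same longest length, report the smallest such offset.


Try each offset into the search buffer:
  offset=1 (pos 5, char 'c'): match length 0
  offset=2 (pos 4, char 'b'): match length 4
  offset=3 (pos 3, char 'c'): match length 0
  offset=4 (pos 2, char 'b'): match length 4
  offset=5 (pos 1, char 'b'): match length 1
  offset=6 (pos 0, char 'c'): match length 0
Longest match has length 4, found at offsets 2, 4; take the smallest, offset 2.
next_char = character at position 6 + 4 = 10 -> 'b'

Best match: offset=2, length=4 (matching 'bcbc' starting at position 4)
LZ77 triple: (2, 4, 'b')


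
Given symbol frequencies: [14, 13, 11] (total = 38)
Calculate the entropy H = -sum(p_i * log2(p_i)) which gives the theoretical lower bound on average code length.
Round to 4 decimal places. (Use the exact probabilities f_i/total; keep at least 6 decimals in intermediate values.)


Per-symbol terms -p_i * log2(p_i) with p_i = f_i/38:
  p = 14/38 = 0.368421: log2(p) = -1.440573, -p*log2(p) = 0.530737
  p = 13/38 = 0.342105: log2(p) = -1.547488, -p*log2(p) = 0.529404
  p = 11/38 = 0.289474: log2(p) = -1.788496, -p*log2(p) = 0.517722
H = 0.530737 + 0.529404 + 0.517722 = 1.577863

H = 1.5779 bits/symbol


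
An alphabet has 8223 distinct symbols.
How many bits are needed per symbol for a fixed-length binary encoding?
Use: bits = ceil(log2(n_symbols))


log2(8223) = 13.0054
Bracket: 2^13 = 8192 < 8223 <= 2^14 = 16384
So ceil(log2(8223)) = 14

bits = ceil(log2(8223)) = ceil(13.0054) = 14 bits


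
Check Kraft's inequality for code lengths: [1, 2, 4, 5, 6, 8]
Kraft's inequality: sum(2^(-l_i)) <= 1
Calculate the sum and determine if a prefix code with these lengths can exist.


Sum = 2^(-1) + 2^(-2) + 2^(-4) + 2^(-5) + 2^(-6) + 2^(-8)
    = 0.5 + 0.25 + 0.0625 + 0.03125 + 0.015625 + 0.00390625
    = 221/256 = 0.86328125
Since 0.86328125 <= 1, Kraft's inequality IS satisfied.
A prefix code with these lengths CAN exist.

Kraft sum = 0.86328125. Satisfied.


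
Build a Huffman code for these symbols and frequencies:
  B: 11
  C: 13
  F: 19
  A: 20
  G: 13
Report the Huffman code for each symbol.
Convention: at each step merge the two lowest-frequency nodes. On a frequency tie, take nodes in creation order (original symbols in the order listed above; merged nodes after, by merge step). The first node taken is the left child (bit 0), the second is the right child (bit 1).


Huffman tree construction:
Step 1: Merge B(11) + C(13) = 24
Step 2: Merge G(13) + F(19) = 32
Step 3: Merge A(20) + (B+C)(24) = 44
Step 4: Merge (G+F)(32) + (A+(B+C))(44) = 76
Read each symbol's code off the tree from the root (left child = 0, right child = 1).

Codes:
  B: 110 (length 3)
  C: 111 (length 3)
  F: 01 (length 2)
  A: 10 (length 2)
  G: 00 (length 2)
Average code length: 176/76 = 2.3158 bits/symbol


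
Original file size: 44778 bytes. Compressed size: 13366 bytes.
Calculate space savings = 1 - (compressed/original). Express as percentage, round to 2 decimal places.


ratio = compressed/original = 13366/44778 = 0.298495
savings = 1 - ratio = 1 - 0.298495 = 0.701505
as a percentage: 0.701505 * 100 = 70.15%

Space savings = 1 - 13366/44778 = 70.15%


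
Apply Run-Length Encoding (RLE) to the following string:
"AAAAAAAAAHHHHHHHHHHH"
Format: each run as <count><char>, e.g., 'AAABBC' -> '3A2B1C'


Scanning runs left to right:
  i=0: run of 'A' x 9 -> '9A'
  i=9: run of 'H' x 11 -> '11H'

RLE = 9A11H


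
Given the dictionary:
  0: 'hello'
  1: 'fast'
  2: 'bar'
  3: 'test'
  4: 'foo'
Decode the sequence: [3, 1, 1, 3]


Look up each index in the dictionary:
  3 -> 'test'
  1 -> 'fast'
  1 -> 'fast'
  3 -> 'test'

Decoded: "test fast fast test"


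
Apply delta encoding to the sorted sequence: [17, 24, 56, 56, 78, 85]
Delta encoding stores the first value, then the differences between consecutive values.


First value: 17
Deltas:
  24 - 17 = 7
  56 - 24 = 32
  56 - 56 = 0
  78 - 56 = 22
  85 - 78 = 7


Delta encoded: [17, 7, 32, 0, 22, 7]


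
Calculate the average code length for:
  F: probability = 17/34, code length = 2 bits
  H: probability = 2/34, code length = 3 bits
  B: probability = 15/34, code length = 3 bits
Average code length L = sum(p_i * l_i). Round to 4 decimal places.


Weighted contributions p_i * l_i:
  F: (17/34) * 2 = 34/34
  H: (2/34) * 3 = 6/34
  B: (15/34) * 3 = 45/34
Sum = (34 + 6 + 45)/34 = 85/34

L = 85/34 = 2.5000 bits/symbol


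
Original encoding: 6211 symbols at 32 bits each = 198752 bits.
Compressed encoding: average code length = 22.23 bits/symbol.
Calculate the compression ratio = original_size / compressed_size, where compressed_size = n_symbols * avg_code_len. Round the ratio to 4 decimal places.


original_size = n_symbols * orig_bits = 6211 * 32 = 198752 bits
compressed_size = n_symbols * avg_code_len = 6211 * 22.23 = 138070.53 bits
ratio = original_size / compressed_size = 198752 / 138070.53 = 1.4395

Compression ratio = 1.4395


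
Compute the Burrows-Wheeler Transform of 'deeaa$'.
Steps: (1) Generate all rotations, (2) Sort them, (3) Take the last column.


Rotations (sorted):
  0: $deeaa -> last char: a
  1: a$deea -> last char: a
  2: aa$dee -> last char: e
  3: deeaa$ -> last char: $
  4: eaa$de -> last char: e
  5: eeaa$d -> last char: d


BWT = aae$ed


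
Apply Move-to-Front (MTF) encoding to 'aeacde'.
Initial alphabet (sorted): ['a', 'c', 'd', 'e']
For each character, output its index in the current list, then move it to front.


MTF encoding:
'a': index 0 in ['a', 'c', 'd', 'e'] -> ['a', 'c', 'd', 'e']
'e': index 3 in ['a', 'c', 'd', 'e'] -> ['e', 'a', 'c', 'd']
'a': index 1 in ['e', 'a', 'c', 'd'] -> ['a', 'e', 'c', 'd']
'c': index 2 in ['a', 'e', 'c', 'd'] -> ['c', 'a', 'e', 'd']
'd': index 3 in ['c', 'a', 'e', 'd'] -> ['d', 'c', 'a', 'e']
'e': index 3 in ['d', 'c', 'a', 'e'] -> ['e', 'd', 'c', 'a']


Output: [0, 3, 1, 2, 3, 3]


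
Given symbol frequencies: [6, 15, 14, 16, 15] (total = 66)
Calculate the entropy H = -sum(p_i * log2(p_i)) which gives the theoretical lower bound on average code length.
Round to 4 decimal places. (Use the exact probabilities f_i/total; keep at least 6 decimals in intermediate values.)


Per-symbol terms -p_i * log2(p_i) with p_i = f_i/66:
  p = 6/66 = 0.090909: log2(p) = -3.459432, -p*log2(p) = 0.314494
  p = 15/66 = 0.227273: log2(p) = -2.137504, -p*log2(p) = 0.485796
  p = 14/66 = 0.212121: log2(p) = -2.237039, -p*log2(p) = 0.474523
  p = 16/66 = 0.242424: log2(p) = -2.044394, -p*log2(p) = 0.495611
  p = 15/66 = 0.227273: log2(p) = -2.137504, -p*log2(p) = 0.485796
H = 0.314494 + 0.485796 + 0.474523 + 0.495611 + 0.485796 = 2.256220

H = 2.2562 bits/symbol


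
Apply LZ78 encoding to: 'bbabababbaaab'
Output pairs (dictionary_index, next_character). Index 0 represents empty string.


LZ78 encoding steps:
Dictionary: {0: ''}
Step 1: w='' (idx 0), next='b' -> output (0, 'b'), add 'b' as idx 1
Step 2: w='b' (idx 1), next='a' -> output (1, 'a'), add 'ba' as idx 2
Step 3: w='ba' (idx 2), next='b' -> output (2, 'b'), add 'bab' as idx 3
Step 4: w='' (idx 0), next='a' -> output (0, 'a'), add 'a' as idx 4
Step 5: w='b' (idx 1), next='b' -> output (1, 'b'), add 'bb' as idx 5
Step 6: w='a' (idx 4), next='a' -> output (4, 'a'), add 'aa' as idx 6
Step 7: w='a' (idx 4), next='b' -> output (4, 'b'), add 'ab' as idx 7


Encoded: [(0, 'b'), (1, 'a'), (2, 'b'), (0, 'a'), (1, 'b'), (4, 'a'), (4, 'b')]


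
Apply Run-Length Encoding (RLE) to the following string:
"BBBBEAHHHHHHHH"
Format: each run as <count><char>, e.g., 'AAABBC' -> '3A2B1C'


Scanning runs left to right:
  i=0: run of 'B' x 4 -> '4B'
  i=4: run of 'E' x 1 -> '1E'
  i=5: run of 'A' x 1 -> '1A'
  i=6: run of 'H' x 8 -> '8H'

RLE = 4B1E1A8H


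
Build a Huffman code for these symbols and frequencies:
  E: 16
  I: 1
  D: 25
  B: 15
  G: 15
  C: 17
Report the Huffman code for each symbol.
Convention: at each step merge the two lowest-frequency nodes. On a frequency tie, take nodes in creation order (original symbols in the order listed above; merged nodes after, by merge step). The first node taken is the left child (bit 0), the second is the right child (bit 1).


Huffman tree construction:
Step 1: Merge I(1) + B(15) = 16
Step 2: Merge G(15) + E(16) = 31
Step 3: Merge (I+B)(16) + C(17) = 33
Step 4: Merge D(25) + (G+E)(31) = 56
Step 5: Merge ((I+B)+C)(33) + (D+(G+E))(56) = 89
Read each symbol's code off the tree from the root (left child = 0, right child = 1).

Codes:
  E: 111 (length 3)
  I: 000 (length 3)
  D: 10 (length 2)
  B: 001 (length 3)
  G: 110 (length 3)
  C: 01 (length 2)
Average code length: 225/89 = 2.5281 bits/symbol
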